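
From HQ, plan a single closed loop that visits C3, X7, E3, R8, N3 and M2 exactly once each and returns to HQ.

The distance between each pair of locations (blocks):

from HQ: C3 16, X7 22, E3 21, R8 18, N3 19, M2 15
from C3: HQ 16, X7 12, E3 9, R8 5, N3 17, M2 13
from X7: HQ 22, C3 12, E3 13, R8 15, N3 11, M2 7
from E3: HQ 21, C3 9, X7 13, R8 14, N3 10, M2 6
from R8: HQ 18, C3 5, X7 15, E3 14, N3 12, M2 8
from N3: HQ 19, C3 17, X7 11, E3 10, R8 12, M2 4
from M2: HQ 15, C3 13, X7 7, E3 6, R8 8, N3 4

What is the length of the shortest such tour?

With 6 stops there are 6!/2 = 360 distinct round trips (a route and its reverse cost the same).
HQ → C3 → X7 → E3 → R8 → N3 → M2 → HQ: 16+12+13+14+12+4+15 = 86
HQ → C3 → X7 → E3 → R8 → M2 → N3 → HQ: 16+12+13+14+8+4+19 = 86
HQ → C3 → X7 → E3 → N3 → R8 → M2 → HQ: 16+12+13+10+12+8+15 = 86
HQ → C3 → X7 → E3 → N3 → M2 → R8 → HQ: 16+12+13+10+4+8+18 = 81
HQ → C3 → X7 → E3 → M2 → R8 → N3 → HQ: 16+12+13+6+8+12+19 = 86
HQ → C3 → X7 → E3 → M2 → N3 → R8 → HQ: 16+12+13+6+4+12+18 = 81
HQ → C3 → X7 → R8 → E3 → N3 → M2 → HQ: 16+12+15+14+10+4+15 = 86
HQ → C3 → X7 → R8 → E3 → M2 → N3 → HQ: 16+12+15+14+6+4+19 = 86
… (352 more)
HQ → X7 → N3 → M2 → E3 → C3 → R8 → HQ: 22+11+4+6+9+5+18 = 75  ← best
The minimum is 75.
One optimal route: HQ → X7 → N3 → M2 → E3 → C3 → R8 → HQ (or its reverse).

Minimum total distance: 75 blocks.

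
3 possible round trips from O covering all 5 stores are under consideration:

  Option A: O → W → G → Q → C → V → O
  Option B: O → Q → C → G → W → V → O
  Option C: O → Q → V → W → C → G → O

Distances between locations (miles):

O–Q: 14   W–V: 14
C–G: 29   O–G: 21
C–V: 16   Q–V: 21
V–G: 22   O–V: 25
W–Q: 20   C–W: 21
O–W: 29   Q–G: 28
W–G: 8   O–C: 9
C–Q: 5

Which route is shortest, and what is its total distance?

Shortest is Option B, total 95 miles.

Option A: 29 + 8 + 28 + 5 + 16 + 25 = 111
Option B: 14 + 5 + 29 + 8 + 14 + 25 = 95
Option C: 14 + 21 + 14 + 21 + 29 + 21 = 120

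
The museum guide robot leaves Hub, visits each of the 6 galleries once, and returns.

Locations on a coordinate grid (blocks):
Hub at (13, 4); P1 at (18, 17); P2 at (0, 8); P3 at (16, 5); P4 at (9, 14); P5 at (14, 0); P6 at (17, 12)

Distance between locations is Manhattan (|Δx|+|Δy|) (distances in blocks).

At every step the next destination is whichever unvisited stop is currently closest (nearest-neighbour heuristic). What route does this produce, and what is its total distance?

At Hub the remaining stops are P3 4, P5 5, P6 12, P4 14, P2 17, P1 18; go to P3.
At P3 the remaining stops are P5 7, P6 8, P1 14, P4 16, P2 19; go to P5.
At P5 the remaining stops are P6 15, P4 19, P1 21, P2 22; go to P6.
At P6 the remaining stops are P1 6, P4 10, P2 21; go to P1.
At P1 the remaining stops are P4 12, P2 27; go to P4.
At P4 the remaining stops are P2 15; go to P2.
Return P2→Hub: 17.
Total = 4 + 7 + 15 + 6 + 12 + 15 + 17 = 76.

Nearest-neighbour total = 76 blocks; route Hub → P3 → P5 → P6 → P1 → P4 → P2 → Hub.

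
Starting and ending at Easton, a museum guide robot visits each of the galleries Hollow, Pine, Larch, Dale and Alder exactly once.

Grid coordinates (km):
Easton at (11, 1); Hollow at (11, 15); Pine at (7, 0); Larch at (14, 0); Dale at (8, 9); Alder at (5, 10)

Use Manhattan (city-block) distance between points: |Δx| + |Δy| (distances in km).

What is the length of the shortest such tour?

Easton → Hollow → Pine → Larch → Dale → Alder → Easton: 14+19+7+15+4+15 = 74
Easton → Hollow → Pine → Larch → Alder → Dale → Easton: 14+19+7+19+4+11 = 74
Easton → Hollow → Pine → Dale → Larch → Alder → Easton: 14+19+10+15+19+15 = 92
Easton → Hollow → Pine → Dale → Alder → Larch → Easton: 14+19+10+4+19+4 = 70
Easton → Hollow → Pine → Alder → Larch → Dale → Easton: 14+19+12+19+15+11 = 90
Easton → Hollow → Pine → Alder → Dale → Larch → Easton: 14+19+12+4+15+4 = 68
Easton → Hollow → Larch → Pine → Dale → Alder → Easton: 14+18+7+10+4+15 = 68
Easton → Hollow → Larch → Pine → Alder → Dale → Easton: 14+18+7+12+4+11 = 66
Easton → Hollow → Larch → Dale → Pine → Alder → Easton: 14+18+15+10+12+15 = 84
Easton → Hollow → Larch → Dale → Alder → Pine → Easton: 14+18+15+4+12+5 = 68
Easton → Hollow → Larch → Alder → Pine → Dale → Easton: 14+18+19+12+10+11 = 84
Easton → Hollow → Larch → Alder → Dale → Pine → Easton: 14+18+19+4+10+5 = 70
Easton → Hollow → Dale → Pine → Larch → Alder → Easton: 14+9+10+7+19+15 = 74
Easton → Hollow → Dale → Pine → Alder → Larch → Easton: 14+9+10+12+19+4 = 68
… (46 more)
Easton → Hollow → Dale → Alder → Pine → Larch → Easton: 14+9+4+12+7+4 = 50  ← best
The minimum is 50.
One optimal route: Easton → Hollow → Dale → Alder → Pine → Larch → Easton (or its reverse).

Minimum total distance: 50 km.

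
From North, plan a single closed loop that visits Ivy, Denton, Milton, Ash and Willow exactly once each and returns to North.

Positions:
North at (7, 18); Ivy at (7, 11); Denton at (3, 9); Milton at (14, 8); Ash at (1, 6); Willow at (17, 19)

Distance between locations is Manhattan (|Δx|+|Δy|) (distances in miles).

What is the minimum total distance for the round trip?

58 miles — the shortest possible round trip.

With 5 stops there are 5!/2 = 60 distinct round trips (a route and its reverse cost the same).
North→Ivy→Denton→Milton→Ash→Willow→North: 7+6+12+15+29+11 = 80
North→Ivy→Denton→Milton→Willow→Ash→North: 7+6+12+14+29+18 = 86
North→Ivy→Denton→Ash→Milton→Willow→North: 7+6+5+15+14+11 = 58
North→Ivy→Denton→Ash→Willow→Milton→North: 7+6+5+29+14+17 = 78
North→Ivy→Denton→Willow→Milton→Ash→North: 7+6+24+14+15+18 = 84
North→Ivy→Denton→Willow→Ash→Milton→North: 7+6+24+29+15+17 = 98
North→Ivy→Milton→Denton→Ash→Willow→North: 7+10+12+5+29+11 = 74
North→Ivy→Milton→Denton→Willow→Ash→North: 7+10+12+24+29+18 = 100
North→Ivy→Milton→Ash→Denton→Willow→North: 7+10+15+5+24+11 = 72
North→Ivy→Milton→Ash→Willow→Denton→North: 7+10+15+29+24+13 = 98
North→Ivy→Milton→Willow→Denton→Ash→North: 7+10+14+24+5+18 = 78
North→Ivy→Milton→Willow→Ash→Denton→North: 7+10+14+29+5+13 = 78
North→Ivy→Ash→Denton→Milton→Willow→North: 7+11+5+12+14+11 = 60
North→Ivy→Ash→Denton→Willow→Milton→North: 7+11+5+24+14+17 = 78
… (46 more)
The minimum is 58.
One optimal route: North → Ivy → Denton → Ash → Milton → Willow → North (or its reverse).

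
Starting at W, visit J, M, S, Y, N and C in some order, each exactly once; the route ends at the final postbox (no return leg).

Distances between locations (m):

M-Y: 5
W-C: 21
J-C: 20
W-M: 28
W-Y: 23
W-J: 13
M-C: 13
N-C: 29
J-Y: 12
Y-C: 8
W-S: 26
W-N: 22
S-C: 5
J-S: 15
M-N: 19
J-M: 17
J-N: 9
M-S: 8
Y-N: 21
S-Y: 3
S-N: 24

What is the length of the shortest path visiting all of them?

There are 6! = 720 possible orderings.
W→J→M→S→Y→N→C: 13+17+8+3+21+29 = 91
W→J→M→S→Y→C→N: 13+17+8+3+8+29 = 78
W→J→M→S→N→Y→C: 13+17+8+24+21+8 = 91
W→J→M→S→N→C→Y: 13+17+8+24+29+8 = 99
W→J→M→S→C→Y→N: 13+17+8+5+8+21 = 72
W→J→M→S→C→N→Y: 13+17+8+5+29+21 = 93
W→J→M→Y→S→N→C: 13+17+5+3+24+29 = 91
W→J→M→Y→S→C→N: 13+17+5+3+5+29 = 72
… (712 more)
W→J→N→M→Y→S→C: 13+9+19+5+3+5 = 54  ← best
The minimum is 54.
One shortest path: W → J → N → M → Y → S → C.

Shortest open route: 54 m.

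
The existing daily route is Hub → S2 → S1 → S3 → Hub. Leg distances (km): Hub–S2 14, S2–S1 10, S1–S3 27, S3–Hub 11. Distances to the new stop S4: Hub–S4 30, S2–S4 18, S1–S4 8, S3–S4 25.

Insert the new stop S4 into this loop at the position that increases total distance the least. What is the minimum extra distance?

Insertion cost between consecutive stops i–j is d(i,S4) + d(S4,j) − d(i,j):
  between Hub and S2: 30 + 18 − 14 = 34
  between S2 and S1: 18 + 8 − 10 = 16
  between S1 and S3: 8 + 25 − 27 = 6
  between S3 and Hub: 25 + 30 − 11 = 44
Cheapest insertion is between S1 and S3, adding 6.
New total = 62 + 6 = 68.

Adding 6 km by placing S4 on the S1–S3 leg.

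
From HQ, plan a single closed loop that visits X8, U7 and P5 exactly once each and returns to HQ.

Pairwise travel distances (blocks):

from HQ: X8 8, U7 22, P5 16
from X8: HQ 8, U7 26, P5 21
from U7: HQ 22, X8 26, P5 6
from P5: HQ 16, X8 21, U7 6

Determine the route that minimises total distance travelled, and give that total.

There are 3 distinct closed tours to check (reversals are equivalent).
HQ - X8 - U7 - P5 - HQ: 8+26+6+16 = 56
HQ - X8 - P5 - U7 - HQ: 8+21+6+22 = 57
HQ - U7 - X8 - P5 - HQ: 22+26+21+16 = 85
The minimum is 56.
One optimal route: HQ → X8 → U7 → P5 → HQ (or its reverse).

Shortest round trip = 56 blocks.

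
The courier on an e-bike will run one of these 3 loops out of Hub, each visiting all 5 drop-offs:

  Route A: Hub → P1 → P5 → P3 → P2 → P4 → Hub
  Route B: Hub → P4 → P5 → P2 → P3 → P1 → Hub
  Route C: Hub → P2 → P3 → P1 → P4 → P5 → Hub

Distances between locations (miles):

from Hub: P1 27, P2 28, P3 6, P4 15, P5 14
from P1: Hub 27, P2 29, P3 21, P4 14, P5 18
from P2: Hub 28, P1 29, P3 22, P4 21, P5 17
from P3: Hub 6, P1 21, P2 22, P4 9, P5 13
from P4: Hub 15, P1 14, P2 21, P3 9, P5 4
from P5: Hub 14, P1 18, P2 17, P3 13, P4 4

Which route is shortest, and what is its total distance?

Route A: 27 + 18 + 13 + 22 + 21 + 15 = 116
Route B: 15 + 4 + 17 + 22 + 21 + 27 = 106
Route C: 28 + 22 + 21 + 14 + 4 + 14 = 103

103 miles — Route C is the shortest.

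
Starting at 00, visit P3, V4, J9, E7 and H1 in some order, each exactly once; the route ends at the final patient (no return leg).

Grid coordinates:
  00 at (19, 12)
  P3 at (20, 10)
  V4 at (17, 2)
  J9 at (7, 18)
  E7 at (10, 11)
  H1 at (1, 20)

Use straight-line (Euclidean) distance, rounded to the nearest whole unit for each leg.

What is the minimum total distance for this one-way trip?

There are 5! = 120 possible orderings.
00 - P3 - V4 - J9 - E7 - H1: 2+9+19+8+13 = 51
00 - P3 - V4 - J9 - H1 - E7: 2+9+19+6+13 = 49
00 - P3 - V4 - E7 - J9 - H1: 2+9+11+8+6 = 36
00 - P3 - V4 - E7 - H1 - J9: 2+9+11+13+6 = 41
00 - P3 - V4 - H1 - J9 - E7: 2+9+24+6+8 = 49
00 - P3 - V4 - H1 - E7 - J9: 2+9+24+13+8 = 56
00 - P3 - J9 - V4 - E7 - H1: 2+15+19+11+13 = 60
00 - P3 - J9 - V4 - H1 - E7: 2+15+19+24+13 = 73
00 - P3 - J9 - E7 - V4 - H1: 2+15+8+11+24 = 60
00 - P3 - J9 - E7 - H1 - V4: 2+15+8+13+24 = 62
00 - P3 - J9 - H1 - V4 - E7: 2+15+6+24+11 = 58
00 - P3 - J9 - H1 - E7 - V4: 2+15+6+13+11 = 47
00 - P3 - E7 - V4 - J9 - H1: 2+10+11+19+6 = 48
00 - P3 - E7 - V4 - H1 - J9: 2+10+11+24+6 = 53
… (106 more)
The minimum is 36.
One shortest path: 00 → P3 → V4 → E7 → J9 → H1.

Shortest open route: 36.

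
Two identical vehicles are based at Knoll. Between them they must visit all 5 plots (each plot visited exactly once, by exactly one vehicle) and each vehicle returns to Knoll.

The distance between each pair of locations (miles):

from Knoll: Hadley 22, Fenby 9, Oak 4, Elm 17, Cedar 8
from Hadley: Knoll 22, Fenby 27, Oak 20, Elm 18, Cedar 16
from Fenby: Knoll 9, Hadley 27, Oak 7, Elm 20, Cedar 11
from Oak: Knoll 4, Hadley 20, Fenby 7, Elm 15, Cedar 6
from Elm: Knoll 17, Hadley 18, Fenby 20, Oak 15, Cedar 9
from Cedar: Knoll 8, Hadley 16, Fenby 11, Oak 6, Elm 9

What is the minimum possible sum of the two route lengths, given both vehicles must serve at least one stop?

Minimum combined distance: 77 miles.

There are 2^4 − 1 = 15 ways to divide the 5 stops into two non-empty groups. For each, the best each vehicle can do is its own shortest tour through its group:
  {Hadley} + {Fenby, Oak, Elm, Cedar}: 44 + 48 = 92
  {Fenby} + {Hadley, Oak, Elm, Cedar}: 18 + 59 = 77
  {Hadley, Fenby} + {Oak, Elm, Cedar}: 58 + 36 = 94
  {Oak} + {Hadley, Fenby, Elm, Cedar}: 8 + 69 = 77
  {Hadley, Oak} + {Fenby, Elm, Cedar}: 46 + 46 = 92
  {Fenby, Oak} + {Hadley, Elm, Cedar}: 20 + 57 = 77
  … (15 splits in total)
Best: vehicle 1 Knoll → Fenby → Knoll = 18; vehicle 2 Knoll → Hadley → Elm → Cedar → Oak → Knoll = 59; combined 77.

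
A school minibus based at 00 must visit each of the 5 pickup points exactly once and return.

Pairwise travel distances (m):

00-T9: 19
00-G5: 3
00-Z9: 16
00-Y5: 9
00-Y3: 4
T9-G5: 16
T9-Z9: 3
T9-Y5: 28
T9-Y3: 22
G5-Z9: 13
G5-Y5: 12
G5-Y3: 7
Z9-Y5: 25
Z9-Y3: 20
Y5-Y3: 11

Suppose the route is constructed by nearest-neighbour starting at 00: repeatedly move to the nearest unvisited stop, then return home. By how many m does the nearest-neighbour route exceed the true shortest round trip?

From 00: G5=3, Y3=4, Y5=9, Z9=16, T9=19 → choose G5 (3).
From G5: Y3=7, Y5=12, Z9=13, T9=16 → choose Y3 (7).
From Y3: Y5=11, Z9=20, T9=22 → choose Y5 (11).
From Y5: Z9=25, T9=28 → choose Z9 (25).
From Z9: T9=3 → choose T9 (3).
NN route 00 → G5 → Y3 → Y5 → Z9 → T9 → 00 costs 68.
Optimal: 00 → G5 → Z9 → T9 → Y3 → Y5 → 00 costs 61 (by enumerating all 60 distinct tours).
Excess = 68 − 61 = 7.

7 m longer than the optimal tour.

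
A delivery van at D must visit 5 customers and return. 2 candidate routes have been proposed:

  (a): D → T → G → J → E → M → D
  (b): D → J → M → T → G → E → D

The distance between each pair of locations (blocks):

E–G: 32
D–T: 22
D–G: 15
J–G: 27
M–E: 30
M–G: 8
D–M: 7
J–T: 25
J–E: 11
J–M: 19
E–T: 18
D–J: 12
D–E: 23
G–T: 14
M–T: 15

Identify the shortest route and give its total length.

(a): 22 + 14 + 27 + 11 + 30 + 7 = 111
(b): 12 + 19 + 15 + 14 + 32 + 23 = 115

Shortest is (a), total 111 blocks.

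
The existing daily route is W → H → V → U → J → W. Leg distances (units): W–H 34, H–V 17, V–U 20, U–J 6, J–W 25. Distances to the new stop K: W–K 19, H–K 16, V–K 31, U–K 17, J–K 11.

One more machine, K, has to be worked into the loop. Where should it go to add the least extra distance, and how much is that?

Adding 1 by placing K on the W–H leg.

Insertion cost between consecutive stops i–j is d(i,K) + d(K,j) − d(i,j):
  between W and H: 19 + 16 − 34 = 1
  between H and V: 16 + 31 − 17 = 30
  between V and U: 31 + 17 − 20 = 28
  between U and J: 17 + 11 − 6 = 22
  between J and W: 11 + 19 − 25 = 5
Cheapest insertion is between W and H, adding 1.
New total = 102 + 1 = 103.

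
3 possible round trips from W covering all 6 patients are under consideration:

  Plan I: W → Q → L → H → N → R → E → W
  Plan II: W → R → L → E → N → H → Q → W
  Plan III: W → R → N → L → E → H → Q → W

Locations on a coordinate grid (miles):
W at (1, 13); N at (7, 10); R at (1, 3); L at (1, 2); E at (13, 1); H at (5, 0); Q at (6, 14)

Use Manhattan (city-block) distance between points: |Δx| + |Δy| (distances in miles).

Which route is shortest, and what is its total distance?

Plan I: 6 + 17 + 6 + 12 + 13 + 14 + 24 = 92
Plan II: 10 + 1 + 13 + 15 + 12 + 15 + 6 = 72
Plan III: 10 + 13 + 14 + 13 + 9 + 15 + 6 = 80

Shortest is Plan II, total 72 miles.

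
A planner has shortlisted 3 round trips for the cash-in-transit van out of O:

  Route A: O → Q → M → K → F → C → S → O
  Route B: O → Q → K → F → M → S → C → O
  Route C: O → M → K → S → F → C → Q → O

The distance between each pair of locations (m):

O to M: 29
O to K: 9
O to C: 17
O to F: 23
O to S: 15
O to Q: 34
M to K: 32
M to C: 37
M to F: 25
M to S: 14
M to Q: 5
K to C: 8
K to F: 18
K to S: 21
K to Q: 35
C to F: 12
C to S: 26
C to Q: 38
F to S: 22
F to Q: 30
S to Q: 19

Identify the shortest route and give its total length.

Route A: 34 + 5 + 32 + 18 + 12 + 26 + 15 = 142
Route B: 34 + 35 + 18 + 25 + 14 + 26 + 17 = 169
Route C: 29 + 32 + 21 + 22 + 12 + 38 + 34 = 188

Shortest is Route A, total 142 m.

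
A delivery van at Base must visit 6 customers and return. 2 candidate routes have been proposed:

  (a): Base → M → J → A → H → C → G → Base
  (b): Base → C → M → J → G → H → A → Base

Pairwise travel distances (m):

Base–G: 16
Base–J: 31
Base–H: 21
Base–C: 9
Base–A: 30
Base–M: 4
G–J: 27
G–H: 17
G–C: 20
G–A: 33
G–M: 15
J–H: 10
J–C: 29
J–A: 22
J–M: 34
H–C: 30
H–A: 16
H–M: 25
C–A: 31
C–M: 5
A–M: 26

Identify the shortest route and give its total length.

Shortest is (b), total 138 m.

(a): 4 + 34 + 22 + 16 + 30 + 20 + 16 = 142
(b): 9 + 5 + 34 + 27 + 17 + 16 + 30 = 138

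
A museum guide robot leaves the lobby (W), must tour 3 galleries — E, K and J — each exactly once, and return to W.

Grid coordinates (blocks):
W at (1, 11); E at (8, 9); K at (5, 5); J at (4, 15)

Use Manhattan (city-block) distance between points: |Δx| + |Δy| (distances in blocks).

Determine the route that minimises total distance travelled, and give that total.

34 blocks — the shortest possible round trip.

W → E → K → J → W: 9+7+11+7 = 34
W → E → J → K → W: 9+10+11+10 = 40
W → K → E → J → W: 10+7+10+7 = 34
The minimum is 34.
One optimal route: W → E → K → J → W (or its reverse).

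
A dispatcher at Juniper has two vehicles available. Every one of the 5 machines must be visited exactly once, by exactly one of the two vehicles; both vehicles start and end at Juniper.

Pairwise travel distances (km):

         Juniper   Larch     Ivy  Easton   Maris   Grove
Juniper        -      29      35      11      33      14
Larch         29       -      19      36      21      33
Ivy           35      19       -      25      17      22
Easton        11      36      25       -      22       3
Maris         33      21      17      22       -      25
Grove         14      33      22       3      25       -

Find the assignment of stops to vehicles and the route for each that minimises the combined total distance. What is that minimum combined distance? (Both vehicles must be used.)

Minimum combined distance: 125 km.

There are 2^4 − 1 = 15 ways to divide the 5 stops into two non-empty groups. For each, the best each vehicle can do is its own shortest tour through its group:
  {Larch} + {Ivy, Easton, Maris, Grove}: 58 + 86 = 144
  {Ivy} + {Larch, Easton, Maris, Grove}: 70 + 89 = 159
  {Larch, Ivy} + {Easton, Maris, Grove}: 83 + 72 = 155
  {Easton} + {Larch, Ivy, Maris, Grove}: 22 + 103 = 125
  {Larch, Easton} + {Ivy, Maris, Grove}: 76 + 86 = 162
  {Ivy, Easton} + {Larch, Maris, Grove}: 71 + 89 = 160
  … (15 splits in total)
Best: vehicle 1 Juniper → Easton → Juniper = 22; vehicle 2 Juniper → Larch → Maris → Ivy → Grove → Juniper = 103; combined 125.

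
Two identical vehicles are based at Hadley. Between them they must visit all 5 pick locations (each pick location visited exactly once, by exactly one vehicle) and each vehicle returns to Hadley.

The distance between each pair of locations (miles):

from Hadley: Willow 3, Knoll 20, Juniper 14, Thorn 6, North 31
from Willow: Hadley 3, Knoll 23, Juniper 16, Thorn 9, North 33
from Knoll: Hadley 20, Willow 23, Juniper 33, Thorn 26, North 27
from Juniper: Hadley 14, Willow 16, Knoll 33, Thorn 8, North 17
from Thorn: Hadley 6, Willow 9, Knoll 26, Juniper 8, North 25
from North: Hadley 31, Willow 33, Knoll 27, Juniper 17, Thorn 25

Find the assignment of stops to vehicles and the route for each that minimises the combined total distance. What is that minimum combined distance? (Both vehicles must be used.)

Check every non-empty split of the stops between the two vehicles; for each half take its own optimal tour:
  {Willow} + {Knoll, Juniper, Thorn, North}: 6 + 78 = 84
  {Knoll} + {Willow, Juniper, Thorn, North}: 40 + 67 = 107
  {Willow, Knoll} + {Juniper, Thorn, North}: 46 + 62 = 108
  {Juniper} + {Willow, Knoll, Thorn, North}: 28 + 84 = 112
  {Willow, Juniper} + {Knoll, Thorn, North}: 33 + 78 = 111
  {Knoll, Juniper} + {Willow, Thorn, North}: 67 + 67 = 134
  … (15 splits in total)
Best: vehicle 1 Hadley → Willow → Hadley = 6; vehicle 2 Hadley → Knoll → North → Juniper → Thorn → Hadley = 78; combined 84.

Minimum combined distance: 84 miles.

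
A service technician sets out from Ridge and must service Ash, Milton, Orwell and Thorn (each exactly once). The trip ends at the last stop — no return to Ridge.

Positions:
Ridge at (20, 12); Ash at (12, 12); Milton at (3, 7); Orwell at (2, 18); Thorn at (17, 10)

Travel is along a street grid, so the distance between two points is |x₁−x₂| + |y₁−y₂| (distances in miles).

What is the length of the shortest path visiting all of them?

There are 4! = 24 possible orderings.
Ridge - Ash - Milton - Orwell - Thorn: 8+14+12+23 = 57
Ridge - Ash - Milton - Thorn - Orwell: 8+14+17+23 = 62
Ridge - Ash - Orwell - Milton - Thorn: 8+16+12+17 = 53
Ridge - Ash - Orwell - Thorn - Milton: 8+16+23+17 = 64
Ridge - Ash - Thorn - Milton - Orwell: 8+7+17+12 = 44
Ridge - Ash - Thorn - Orwell - Milton: 8+7+23+12 = 50
Ridge - Milton - Ash - Orwell - Thorn: 22+14+16+23 = 75
Ridge - Milton - Ash - Thorn - Orwell: 22+14+7+23 = 66
Ridge - Milton - Orwell - Ash - Thorn: 22+12+16+7 = 57
Ridge - Milton - Orwell - Thorn - Ash: 22+12+23+7 = 64
Ridge - Milton - Thorn - Ash - Orwell: 22+17+7+16 = 62
Ridge - Milton - Thorn - Orwell - Ash: 22+17+23+16 = 78
Ridge - Orwell - Ash - Milton - Thorn: 24+16+14+17 = 71
Ridge - Orwell - Ash - Thorn - Milton: 24+16+7+17 = 64
… (10 more)
Ridge - Thorn - Ash - Milton - Orwell: 5+7+14+12 = 38  ← best
The minimum is 38.
One shortest path: Ridge → Thorn → Ash → Milton → Orwell.

Minimum one-way distance = 38 miles.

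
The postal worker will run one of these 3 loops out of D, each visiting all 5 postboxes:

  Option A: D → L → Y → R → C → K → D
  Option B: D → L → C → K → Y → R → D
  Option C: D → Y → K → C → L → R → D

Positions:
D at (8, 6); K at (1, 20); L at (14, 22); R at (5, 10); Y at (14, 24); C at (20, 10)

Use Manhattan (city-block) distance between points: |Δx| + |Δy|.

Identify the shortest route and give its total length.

Option A: 22 + 2 + 23 + 15 + 29 + 21 = 112
Option B: 22 + 18 + 29 + 17 + 23 + 7 = 116
Option C: 24 + 17 + 29 + 18 + 21 + 7 = 116

112 — Option A is the shortest.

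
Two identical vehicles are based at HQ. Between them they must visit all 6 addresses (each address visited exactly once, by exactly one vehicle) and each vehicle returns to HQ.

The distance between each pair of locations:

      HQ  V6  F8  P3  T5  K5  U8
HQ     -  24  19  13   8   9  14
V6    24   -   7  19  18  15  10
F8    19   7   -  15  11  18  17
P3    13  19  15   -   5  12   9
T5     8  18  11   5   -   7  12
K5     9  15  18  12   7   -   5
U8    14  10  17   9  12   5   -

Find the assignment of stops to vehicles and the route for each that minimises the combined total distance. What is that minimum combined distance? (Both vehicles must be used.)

75 — the smallest possible combined total.

Try each way of splitting the stops between the two vehicles (each non-empty) and, for each split, find the best tour for each vehicle:
  {V6} + {F8, P3, T5, K5, U8}: 48 + 57 = 105
  {F8} + {V6, P3, T5, K5, U8}: 38 + 56 = 94
  {V6, F8} + {P3, T5, K5, U8}: 50 + 36 = 86
  {P3} + {V6, F8, T5, K5, U8}: 26 + 50 = 76
  {V6, P3} + {F8, T5, K5, U8}: 56 + 50 = 106
  {F8, P3} + {V6, T5, K5, U8}: 47 + 50 = 97
  … (31 splits in total)
  {T5} + {V6, F8, P3, K5, U8}: 16 + 59 = 75  ← best
Best: vehicle 1 HQ → T5 → HQ = 16; vehicle 2 HQ → P3 → F8 → V6 → U8 → K5 → HQ = 59; combined 75.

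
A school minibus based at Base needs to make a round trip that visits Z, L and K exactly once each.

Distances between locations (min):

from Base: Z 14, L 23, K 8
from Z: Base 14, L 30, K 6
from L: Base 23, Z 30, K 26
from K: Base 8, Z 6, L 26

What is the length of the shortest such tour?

There are 3 distinct closed tours to check (reversals are equivalent).
Base → Z → L → K → Base: 14+30+26+8 = 78
Base → Z → K → L → Base: 14+6+26+23 = 69
Base → L → Z → K → Base: 23+30+6+8 = 67
The minimum is 67.
One optimal route: Base → L → Z → K → Base (or its reverse).

Shortest round trip = 67 min.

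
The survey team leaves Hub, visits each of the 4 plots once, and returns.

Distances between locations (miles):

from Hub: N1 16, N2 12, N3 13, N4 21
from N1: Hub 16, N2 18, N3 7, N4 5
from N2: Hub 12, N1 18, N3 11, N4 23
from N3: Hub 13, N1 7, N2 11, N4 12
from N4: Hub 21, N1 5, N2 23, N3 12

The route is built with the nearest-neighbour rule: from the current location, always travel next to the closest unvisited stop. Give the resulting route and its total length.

56 miles along Hub → N2 → N3 → N1 → N4 → Hub.

From Hub: distances to unvisited — N2=12, N3=13, N1=16, N4=21. Nearest is N2 (12).
From N2: distances to unvisited — N3=11, N1=18, N4=23. Nearest is N3 (11).
From N3: distances to unvisited — N1=7, N4=12. Nearest is N1 (7).
From N1: distances to unvisited — N4=5. Nearest is N4 (5).
Return N4→Hub: 21.
Total = 12 + 11 + 7 + 5 + 21 = 56.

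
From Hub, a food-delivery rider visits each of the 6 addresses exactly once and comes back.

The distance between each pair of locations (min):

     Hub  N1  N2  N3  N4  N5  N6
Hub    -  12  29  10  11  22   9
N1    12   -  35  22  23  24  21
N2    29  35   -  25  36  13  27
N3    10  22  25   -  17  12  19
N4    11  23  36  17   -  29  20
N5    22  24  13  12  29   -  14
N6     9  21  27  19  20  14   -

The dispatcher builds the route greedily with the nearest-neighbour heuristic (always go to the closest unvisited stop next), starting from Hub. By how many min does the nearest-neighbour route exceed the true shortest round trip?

From Hub: N6=9, N3=10, N4=11, N1=12, N5=22, N2=29 → choose N6 (9).
From N6: N5=14, N3=19, N4=20, N1=21, N2=27 → choose N5 (14).
From N5: N3=12, N2=13, N1=24, N4=29 → choose N3 (12).
From N3: N4=17, N1=22, N2=25 → choose N4 (17).
From N4: N1=23, N2=36 → choose N1 (23).
From N1: N2=35 → choose N2 (35).
NN route Hub → N6 → N5 → N3 → N4 → N1 → N2 → Hub costs 139.
Optimal: Hub → N1 → N4 → N3 → N2 → N5 → N6 → Hub costs 113 (by enumerating all 360 distinct tours).
Excess = 139 − 113 = 26.

26 min longer than the optimal tour.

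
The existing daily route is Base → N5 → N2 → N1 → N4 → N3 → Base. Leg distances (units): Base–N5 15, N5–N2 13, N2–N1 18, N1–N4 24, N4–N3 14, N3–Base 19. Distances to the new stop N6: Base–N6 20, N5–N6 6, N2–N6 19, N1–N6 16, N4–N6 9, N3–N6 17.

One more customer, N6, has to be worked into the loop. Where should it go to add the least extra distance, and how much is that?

Adding 1 by placing N6 on the N1–N4 leg.

Insertion cost between consecutive stops i–j is d(i,N6) + d(N6,j) − d(i,j):
  between Base and N5: 20 + 6 − 15 = 11
  between N5 and N2: 6 + 19 − 13 = 12
  between N2 and N1: 19 + 16 − 18 = 17
  between N1 and N4: 16 + 9 − 24 = 1
  between N4 and N3: 9 + 17 − 14 = 12
  between N3 and Base: 17 + 20 − 19 = 18
Cheapest insertion is between N1 and N4, adding 1.
New total = 103 + 1 = 104.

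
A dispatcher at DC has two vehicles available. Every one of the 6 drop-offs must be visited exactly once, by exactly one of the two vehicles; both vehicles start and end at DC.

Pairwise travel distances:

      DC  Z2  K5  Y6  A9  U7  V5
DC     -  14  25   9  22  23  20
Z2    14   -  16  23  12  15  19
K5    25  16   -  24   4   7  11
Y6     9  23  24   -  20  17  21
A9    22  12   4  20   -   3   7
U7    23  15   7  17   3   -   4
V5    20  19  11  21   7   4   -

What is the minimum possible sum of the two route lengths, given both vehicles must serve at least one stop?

Minimum combined distance: 79.

Try each way of splitting the stops between the two vehicles (each non-empty) and, for each split, find the best tour for each vehicle:
  {Z2} + {K5, Y6, A9, U7, V5}: 28 + 64 = 92
  {K5} + {Z2, Y6, A9, U7, V5}: 50 + 63 = 113
  {Z2, K5} + {Y6, A9, U7, V5}: 55 + 56 = 111
  {Y6} + {Z2, K5, A9, U7, V5}: 18 + 61 = 79
  {Z2, Y6} + {K5, A9, U7, V5}: 46 + 56 = 102
  {K5, Y6} + {Z2, A9, U7, V5}: 58 + 53 = 111
  … (31 splits in total)
Best: vehicle 1 DC → Y6 → DC = 18; vehicle 2 DC → Z2 → K5 → A9 → U7 → V5 → DC = 61; combined 79.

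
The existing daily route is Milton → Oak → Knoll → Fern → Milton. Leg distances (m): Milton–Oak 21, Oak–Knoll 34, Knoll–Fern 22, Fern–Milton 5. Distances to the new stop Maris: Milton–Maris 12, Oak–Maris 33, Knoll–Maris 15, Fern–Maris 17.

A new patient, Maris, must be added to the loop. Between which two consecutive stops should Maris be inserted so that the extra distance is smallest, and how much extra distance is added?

Insertion cost between consecutive stops i–j is d(i,Maris) + d(Maris,j) − d(i,j):
  between Milton and Oak: 12 + 33 − 21 = 24
  between Oak and Knoll: 33 + 15 − 34 = 14
  between Knoll and Fern: 15 + 17 − 22 = 10
  between Fern and Milton: 17 + 12 − 5 = 24
Cheapest insertion is between Knoll and Fern, adding 10.
New total = 82 + 10 = 92.

Minimum extra distance: 10 m, inserting Maris between Knoll and Fern.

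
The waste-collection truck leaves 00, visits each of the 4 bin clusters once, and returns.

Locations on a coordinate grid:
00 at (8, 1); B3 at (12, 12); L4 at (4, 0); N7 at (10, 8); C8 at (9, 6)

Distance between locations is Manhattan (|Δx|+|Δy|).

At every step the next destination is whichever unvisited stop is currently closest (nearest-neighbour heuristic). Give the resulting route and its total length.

At 00 the remaining stops are L4 5, C8 6, N7 9, B3 15; go to L4.
At L4 the remaining stops are C8 11, N7 14, B3 20; go to C8.
At C8 the remaining stops are N7 3, B3 9; go to N7.
At N7 the remaining stops are B3 6; go to B3.
Return B3→00: 15.
Total = 5 + 11 + 3 + 6 + 15 = 40.

Nearest-neighbour total = 40; route 00 → L4 → C8 → N7 → B3 → 00.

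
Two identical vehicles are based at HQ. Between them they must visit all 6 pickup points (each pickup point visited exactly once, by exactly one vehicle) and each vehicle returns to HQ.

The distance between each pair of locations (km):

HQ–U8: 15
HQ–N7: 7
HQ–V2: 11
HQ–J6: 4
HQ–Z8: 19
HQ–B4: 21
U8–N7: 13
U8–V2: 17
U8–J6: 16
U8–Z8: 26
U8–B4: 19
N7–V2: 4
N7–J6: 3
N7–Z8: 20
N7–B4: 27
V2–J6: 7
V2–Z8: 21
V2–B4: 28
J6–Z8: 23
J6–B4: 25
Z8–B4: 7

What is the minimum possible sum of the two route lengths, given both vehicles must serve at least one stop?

81 km — the smallest possible combined total.

Try each way of splitting the stops between the two vehicles (each non-empty) and, for each split, find the best tour for each vehicle:
  {U8} + {N7, V2, J6, Z8, B4}: 30 + 60 = 90
  {N7} + {U8, V2, J6, Z8, B4}: 14 + 73 = 87
  {U8, N7} + {V2, J6, Z8, B4}: 35 + 60 = 95
  {V2} + {U8, N7, J6, Z8, B4}: 22 + 65 = 87
  {U8, V2} + {N7, J6, Z8, B4}: 43 + 55 = 98
  {N7, V2} + {U8, J6, Z8, B4}: 22 + 65 = 87
  … (31 splits in total)
  {J6} + {U8, N7, V2, Z8, B4}: 8 + 73 = 81  ← best
Best: vehicle 1 HQ → J6 → HQ = 8; vehicle 2 HQ → U8 → B4 → Z8 → V2 → N7 → HQ = 73; combined 81.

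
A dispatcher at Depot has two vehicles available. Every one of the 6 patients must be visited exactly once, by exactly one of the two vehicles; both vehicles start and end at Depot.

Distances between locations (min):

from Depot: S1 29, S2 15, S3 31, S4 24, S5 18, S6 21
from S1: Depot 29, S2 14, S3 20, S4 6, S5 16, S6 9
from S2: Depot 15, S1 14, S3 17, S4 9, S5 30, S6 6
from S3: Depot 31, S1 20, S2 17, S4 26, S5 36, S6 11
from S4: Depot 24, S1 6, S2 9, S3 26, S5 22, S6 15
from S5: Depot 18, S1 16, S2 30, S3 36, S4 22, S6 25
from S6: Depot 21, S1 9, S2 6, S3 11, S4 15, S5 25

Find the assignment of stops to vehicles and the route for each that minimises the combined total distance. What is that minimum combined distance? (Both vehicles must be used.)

Try each way of splitting the stops between the two vehicles (each non-empty) and, for each split, find the best tour for each vehicle:
  {S1} + {S2, S3, S4, S5, S6}: 58 + 97 = 155
  {S2} + {S1, S3, S4, S5, S6}: 30 + 97 = 127
  {S1, S2} + {S3, S4, S5, S6}: 58 + 97 = 155
  {S3} + {S1, S2, S4, S5, S6}: 62 + 76 = 138
  {S1, S3} + {S2, S4, S5, S6}: 80 + 76 = 156
  {S2, S3} + {S1, S4, S5, S6}: 63 + 76 = 139
  … (31 splits in total)
  {S5} + {S1, S2, S3, S4, S6}: 36 + 81 = 117  ← best
Best: vehicle 1 Depot → S5 → Depot = 36; vehicle 2 Depot → S2 → S4 → S1 → S6 → S3 → Depot = 81; combined 117.

Minimum combined distance: 117 min.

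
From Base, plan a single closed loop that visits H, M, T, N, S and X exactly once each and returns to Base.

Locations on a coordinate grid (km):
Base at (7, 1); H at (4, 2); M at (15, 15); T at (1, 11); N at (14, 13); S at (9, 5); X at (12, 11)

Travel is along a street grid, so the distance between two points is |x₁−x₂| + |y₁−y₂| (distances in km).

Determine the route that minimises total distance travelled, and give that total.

Shortest round trip = 56 km.

Base - H - M - T - N - S - X - Base: 4+24+18+15+13+9+15 = 98
Base - H - M - T - N - X - S - Base: 4+24+18+15+4+9+6 = 80
Base - H - M - T - S - N - X - Base: 4+24+18+14+13+4+15 = 92
Base - H - M - T - S - X - N - Base: 4+24+18+14+9+4+19 = 92
Base - H - M - T - X - N - S - Base: 4+24+18+11+4+13+6 = 80
Base - H - M - T - X - S - N - Base: 4+24+18+11+9+13+19 = 98
Base - H - M - N - T - S - X - Base: 4+24+3+15+14+9+15 = 84
Base - H - M - N - T - X - S - Base: 4+24+3+15+11+9+6 = 72
… (352 more)
Base - H - T - M - N - X - S - Base: 4+12+18+3+4+9+6 = 56  ← best
The minimum is 56.
One optimal route: Base → H → T → M → N → X → S → Base (or its reverse).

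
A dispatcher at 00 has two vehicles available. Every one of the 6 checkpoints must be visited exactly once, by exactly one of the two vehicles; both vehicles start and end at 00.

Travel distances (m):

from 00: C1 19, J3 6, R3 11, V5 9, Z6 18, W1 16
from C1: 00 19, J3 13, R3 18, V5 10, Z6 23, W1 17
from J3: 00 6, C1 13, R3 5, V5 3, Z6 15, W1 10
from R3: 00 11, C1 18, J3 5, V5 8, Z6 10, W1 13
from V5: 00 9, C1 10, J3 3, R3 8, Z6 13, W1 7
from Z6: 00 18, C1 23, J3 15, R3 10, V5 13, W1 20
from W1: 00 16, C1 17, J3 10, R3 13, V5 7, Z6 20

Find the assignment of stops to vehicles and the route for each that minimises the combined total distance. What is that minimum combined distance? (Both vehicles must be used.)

Try each way of splitting the stops between the two vehicles (each non-empty) and, for each split, find the best tour for each vehicle:
  {C1} + {J3, R3, V5, Z6, W1}: 38 + 57 = 95
  {J3} + {C1, R3, V5, Z6, W1}: 12 + 77 = 89
  {C1, J3} + {R3, V5, Z6, W1}: 38 + 57 = 95
  {R3} + {C1, J3, V5, Z6, W1}: 22 + 74 = 96
  {C1, R3} + {J3, V5, Z6, W1}: 48 + 54 = 102
  {J3, R3} + {C1, V5, Z6, W1}: 22 + 74 = 96
  … (31 splits in total)
Best: vehicle 1 00 → J3 → 00 = 12; vehicle 2 00 → C1 → V5 → W1 → R3 → Z6 → 00 = 77; combined 89.

Minimum combined distance: 89 m.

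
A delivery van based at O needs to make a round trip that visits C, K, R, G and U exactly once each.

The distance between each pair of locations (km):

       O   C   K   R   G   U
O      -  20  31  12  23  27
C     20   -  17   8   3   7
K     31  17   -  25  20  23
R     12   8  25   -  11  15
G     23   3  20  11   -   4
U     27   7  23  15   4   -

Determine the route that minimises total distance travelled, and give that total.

There are 60 distinct closed tours to check (reversals are equivalent).
O-C-K-R-G-U-O: 20+17+25+11+4+27 = 104
O-C-K-R-U-G-O: 20+17+25+15+4+23 = 104
O-C-K-G-R-U-O: 20+17+20+11+15+27 = 110
O-C-K-G-U-R-O: 20+17+20+4+15+12 = 88
O-C-K-U-R-G-O: 20+17+23+15+11+23 = 109
O-C-K-U-G-R-O: 20+17+23+4+11+12 = 87
O-C-R-K-G-U-O: 20+8+25+20+4+27 = 104
O-C-R-K-U-G-O: 20+8+25+23+4+23 = 103
O-C-R-G-K-U-O: 20+8+11+20+23+27 = 109
O-C-R-G-U-K-O: 20+8+11+4+23+31 = 97
O-C-R-U-K-G-O: 20+8+15+23+20+23 = 109
O-C-R-U-G-K-O: 20+8+15+4+20+31 = 98
O-C-G-K-R-U-O: 20+3+20+25+15+27 = 110
O-C-G-K-U-R-O: 20+3+20+23+15+12 = 93
… (46 more)
O-K-U-G-C-R-O: 31+23+4+3+8+12 = 81  ← best
The minimum is 81.
One optimal route: O → K → U → G → C → R → O (or its reverse).

81 km — the shortest possible round trip.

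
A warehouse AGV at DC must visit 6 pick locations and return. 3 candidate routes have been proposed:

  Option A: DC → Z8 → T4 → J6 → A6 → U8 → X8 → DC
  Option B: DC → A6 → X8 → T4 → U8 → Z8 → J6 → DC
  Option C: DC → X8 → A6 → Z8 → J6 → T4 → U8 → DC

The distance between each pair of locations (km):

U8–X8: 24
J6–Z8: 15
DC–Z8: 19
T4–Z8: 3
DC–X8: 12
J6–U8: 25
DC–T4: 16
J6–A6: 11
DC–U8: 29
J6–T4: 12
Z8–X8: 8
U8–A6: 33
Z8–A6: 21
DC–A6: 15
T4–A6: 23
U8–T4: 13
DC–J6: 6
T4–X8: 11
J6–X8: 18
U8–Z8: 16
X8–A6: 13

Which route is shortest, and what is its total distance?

Option A: 19 + 3 + 12 + 11 + 33 + 24 + 12 = 114
Option B: 15 + 13 + 11 + 13 + 16 + 15 + 6 = 89
Option C: 12 + 13 + 21 + 15 + 12 + 13 + 29 = 115

89 km — Option B is the shortest.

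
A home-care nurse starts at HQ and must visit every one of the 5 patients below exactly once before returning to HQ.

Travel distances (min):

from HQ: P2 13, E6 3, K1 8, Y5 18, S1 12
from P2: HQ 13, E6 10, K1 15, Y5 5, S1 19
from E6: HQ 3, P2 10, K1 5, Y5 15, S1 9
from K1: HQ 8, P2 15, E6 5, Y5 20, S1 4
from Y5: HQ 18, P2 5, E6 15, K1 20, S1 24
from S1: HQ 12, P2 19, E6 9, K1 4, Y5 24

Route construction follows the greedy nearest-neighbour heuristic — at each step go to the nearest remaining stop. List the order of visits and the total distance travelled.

From HQ: distances to unvisited — E6=3, K1=8, S1=12, P2=13, Y5=18. Nearest is E6 (3).
From E6: distances to unvisited — K1=5, S1=9, P2=10, Y5=15. Nearest is K1 (5).
From K1: distances to unvisited — S1=4, P2=15, Y5=20. Nearest is S1 (4).
From S1: distances to unvisited — P2=19, Y5=24. Nearest is P2 (19).
From P2: distances to unvisited — Y5=5. Nearest is Y5 (5).
Return Y5→HQ: 18.
Total = 3 + 5 + 4 + 19 + 5 + 18 = 54.

Nearest-neighbour total = 54 min; route HQ → E6 → K1 → S1 → P2 → Y5 → HQ.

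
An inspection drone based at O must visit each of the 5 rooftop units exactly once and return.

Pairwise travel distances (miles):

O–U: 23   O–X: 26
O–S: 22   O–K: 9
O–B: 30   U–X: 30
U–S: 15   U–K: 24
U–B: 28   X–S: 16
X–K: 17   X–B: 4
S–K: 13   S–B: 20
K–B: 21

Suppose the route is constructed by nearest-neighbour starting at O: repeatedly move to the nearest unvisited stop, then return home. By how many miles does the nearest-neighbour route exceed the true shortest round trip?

The nearest-neighbour route is 7 miles longer than optimal.

O: K=9, S=22, U=23, X=26, B=30 ⇒ K
K: S=13, X=17, B=21, U=24 ⇒ S
S: U=15, X=16, B=20 ⇒ U
U: B=28, X=30 ⇒ B
B: X=4 ⇒ X
NN route O → K → S → U → B → X → O costs 95.
Optimal: O → U → S → X → B → K → O costs 88 (by enumerating all 60 distinct tours).
Excess = 95 − 88 = 7.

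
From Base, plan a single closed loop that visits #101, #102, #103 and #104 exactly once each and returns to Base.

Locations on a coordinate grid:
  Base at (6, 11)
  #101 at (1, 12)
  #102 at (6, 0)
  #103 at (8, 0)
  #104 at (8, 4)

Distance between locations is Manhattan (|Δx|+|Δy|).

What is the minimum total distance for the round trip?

There are 12 distinct closed tours to check (reversals are equivalent).
Base → #101 → #102 → #103 → #104 → Base: 6+17+2+4+9 = 38
Base → #101 → #102 → #104 → #103 → Base: 6+17+6+4+13 = 46
Base → #101 → #103 → #102 → #104 → Base: 6+19+2+6+9 = 42
Base → #101 → #103 → #104 → #102 → Base: 6+19+4+6+11 = 46
Base → #101 → #104 → #102 → #103 → Base: 6+15+6+2+13 = 42
Base → #101 → #104 → #103 → #102 → Base: 6+15+4+2+11 = 38
Base → #102 → #101 → #103 → #104 → Base: 11+17+19+4+9 = 60
Base → #102 → #101 → #104 → #103 → Base: 11+17+15+4+13 = 60
Base → #102 → #103 → #101 → #104 → Base: 11+2+19+15+9 = 56
Base → #102 → #104 → #101 → #103 → Base: 11+6+15+19+13 = 64
Base → #103 → #101 → #102 → #104 → Base: 13+19+17+6+9 = 64
Base → #103 → #102 → #101 → #104 → Base: 13+2+17+15+9 = 56
The minimum is 38.
One optimal route: Base → #101 → #102 → #103 → #104 → Base (or its reverse).

Minimum total distance: 38.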